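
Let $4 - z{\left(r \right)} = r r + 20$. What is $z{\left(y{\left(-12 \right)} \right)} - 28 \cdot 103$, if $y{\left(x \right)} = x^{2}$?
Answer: $-23636$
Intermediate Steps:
$z{\left(r \right)} = -16 - r^{2}$ ($z{\left(r \right)} = 4 - \left(r r + 20\right) = 4 - \left(r^{2} + 20\right) = 4 - \left(20 + r^{2}\right) = -16 - r^{2}$)
$z{\left(y{\left(-12 \right)} \right)} - 28 \cdot 103 = \left(-16 - \left(\left(-12\right)^{2}\right)^{2}\right) - 28 \cdot 103 = \left(-16 - 144^{2}\right) - 2884 = \left(-16 - 20736\right) - 2884 = -20752 - 2884 = -23636$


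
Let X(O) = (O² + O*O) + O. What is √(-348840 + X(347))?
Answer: 5*I*√4307 ≈ 328.14*I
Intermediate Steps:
X(O) = O + 2*O² (X(O) = (O² + O²) + O = 2*O² + O = O + 2*O²)
√(-348840 + X(347)) = √(-348840 + 347*(1 + 2*347)) = √(-348840 + 347*(1 + 694)) = √(-348840 + 347*695) = √(-348840 + 241165) = √(-107675) = 5*I*√4307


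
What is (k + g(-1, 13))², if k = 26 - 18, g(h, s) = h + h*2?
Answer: 25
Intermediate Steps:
g(h, s) = 3*h (g(h, s) = h + 2*h = 3*h)
k = 8
(k + g(-1, 13))² = (8 + 3*(-1))² = (8 - 3)² = 5² = 25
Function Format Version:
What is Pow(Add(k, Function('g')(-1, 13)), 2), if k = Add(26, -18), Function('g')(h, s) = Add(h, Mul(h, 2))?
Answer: 25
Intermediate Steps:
Function('g')(h, s) = Mul(3, h) (Function('g')(h, s) = Add(h, Mul(2, h)) = Mul(3, h))
k = 8
Pow(Add(k, Function('g')(-1, 13)), 2) = Pow(Add(8, Mul(3, -1)), 2) = Pow(Add(8, -3), 2) = Pow(5, 2) = 25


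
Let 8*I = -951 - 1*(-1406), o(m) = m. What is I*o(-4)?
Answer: -455/2 ≈ -227.50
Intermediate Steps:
I = 455/8 (I = (-951 - 1*(-1406))/8 = (-951 + 1406)/8 = (⅛)*455 = 455/8 ≈ 56.875)
I*o(-4) = (455/8)*(-4) = -455/2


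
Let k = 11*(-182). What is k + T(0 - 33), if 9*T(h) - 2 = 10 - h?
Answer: -1997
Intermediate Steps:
T(h) = 4/3 - h/9 (T(h) = 2/9 + (10 - h)/9 = 2/9 + (10/9 - h/9) = 4/3 - h/9)
k = -2002
k + T(0 - 33) = -2002 + (4/3 - (0 - 33)/9) = -2002 + (4/3 - ⅑*(-33)) = -2002 + (4/3 + 11/3) = -2002 + 5 = -1997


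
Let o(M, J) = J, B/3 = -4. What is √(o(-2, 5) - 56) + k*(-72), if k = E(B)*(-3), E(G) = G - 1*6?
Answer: -3888 + I*√51 ≈ -3888.0 + 7.1414*I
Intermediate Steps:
B = -12 (B = 3*(-4) = -12)
E(G) = -6 + G (E(G) = G - 6 = -6 + G)
k = 54 (k = (-6 - 12)*(-3) = -18*(-3) = 54)
√(o(-2, 5) - 56) + k*(-72) = √(5 - 56) + 54*(-72) = √(-51) - 3888 = I*√51 - 3888 = -3888 + I*√51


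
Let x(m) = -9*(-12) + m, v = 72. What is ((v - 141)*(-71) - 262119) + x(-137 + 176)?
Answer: -257073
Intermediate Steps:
x(m) = 108 + m
((v - 141)*(-71) - 262119) + x(-137 + 176) = ((72 - 141)*(-71) - 262119) + (108 + (-137 + 176)) = (-69*(-71) - 262119) + (108 + 39) = (4899 - 262119) + 147 = -257220 + 147 = -257073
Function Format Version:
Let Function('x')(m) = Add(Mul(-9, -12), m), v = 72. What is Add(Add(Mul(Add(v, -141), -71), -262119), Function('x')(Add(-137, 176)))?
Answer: -257073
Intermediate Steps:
Function('x')(m) = Add(108, m)
Add(Add(Mul(Add(v, -141), -71), -262119), Function('x')(Add(-137, 176))) = Add(Add(Mul(Add(72, -141), -71), -262119), Add(108, Add(-137, 176))) = Add(Add(Mul(-69, -71), -262119), Add(108, 39)) = Add(Add(4899, -262119), 147) = Add(-257220, 147) = -257073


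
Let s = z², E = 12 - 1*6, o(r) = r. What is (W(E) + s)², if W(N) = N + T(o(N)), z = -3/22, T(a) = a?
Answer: 33837489/234256 ≈ 144.45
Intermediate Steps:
E = 6 (E = 12 - 6 = 6)
z = -3/22 (z = -3*1/22 = -3/22 ≈ -0.13636)
W(N) = 2*N (W(N) = N + N = 2*N)
s = 9/484 (s = (-3/22)² = 9/484 ≈ 0.018595)
(W(E) + s)² = (2*6 + 9/484)² = (12 + 9/484)² = (5817/484)² = 33837489/234256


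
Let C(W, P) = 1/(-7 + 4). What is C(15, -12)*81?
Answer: -27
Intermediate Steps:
C(W, P) = -⅓ (C(W, P) = 1/(-3) = -⅓)
C(15, -12)*81 = -⅓*81 = -27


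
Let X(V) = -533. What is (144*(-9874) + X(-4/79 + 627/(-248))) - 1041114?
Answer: -2463503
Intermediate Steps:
(144*(-9874) + X(-4/79 + 627/(-248))) - 1041114 = (144*(-9874) - 533) - 1041114 = (-1421856 - 533) - 1041114 = -1422389 - 1041114 = -2463503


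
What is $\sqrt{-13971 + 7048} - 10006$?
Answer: $-10006 + i \sqrt{6923} \approx -10006.0 + 83.205 i$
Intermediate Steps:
$\sqrt{-13971 + 7048} - 10006 = \sqrt{-6923} - 10006 = i \sqrt{6923} - 10006 = -10006 + i \sqrt{6923}$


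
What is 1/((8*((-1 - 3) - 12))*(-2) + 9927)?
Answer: 1/10183 ≈ 9.8203e-5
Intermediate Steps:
1/((8*((-1 - 3) - 12))*(-2) + 9927) = 1/((8*(-4 - 12))*(-2) + 9927) = 1/((8*(-16))*(-2) + 9927) = 1/(-128*(-2) + 9927) = 1/(256 + 9927) = 1/10183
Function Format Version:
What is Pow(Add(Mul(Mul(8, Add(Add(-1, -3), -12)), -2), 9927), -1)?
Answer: Rational(1, 10183) ≈ 9.8203e-5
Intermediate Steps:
Pow(Add(Mul(Mul(8, Add(Add(-1, -3), -12)), -2), 9927), -1) = Pow(Add(Mul(Mul(8, Add(-4, -12)), -2), 9927), -1) = Pow(Add(Mul(Mul(8, -16), -2), 9927), -1) = Pow(Add(Mul(-128, -2), 9927), -1) = Pow(Add(256, 9927), -1) = Pow(10183, -1) = Rational(1, 10183)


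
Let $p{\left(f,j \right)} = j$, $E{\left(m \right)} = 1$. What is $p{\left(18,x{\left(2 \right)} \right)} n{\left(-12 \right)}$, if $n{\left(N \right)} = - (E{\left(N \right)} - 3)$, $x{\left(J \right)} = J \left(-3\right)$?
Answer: $-12$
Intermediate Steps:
$x{\left(J \right)} = - 3 J$
$n{\left(N \right)} = 2$ ($n{\left(N \right)} = - (1 - 3) = \left(-1\right) \left(-2\right) = 2$)
$p{\left(18,x{\left(2 \right)} \right)} n{\left(-12 \right)} = \left(-3\right) 2 \cdot 2 = \left(-6\right) 2 = -12$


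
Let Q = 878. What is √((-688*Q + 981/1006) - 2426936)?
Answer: I*√3067480129114/1006 ≈ 1741.0*I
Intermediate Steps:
√((-688*Q + 981/1006) - 2426936) = √((-688*878 + 981/1006) - 2426936) = √((-604064 + 981*(1/1006)) - 2426936) = √((-604064 + 981/1006) - 2426936) = √(-607687403/1006 - 2426936) = √(-3049185019/1006) = I*√3067480129114/1006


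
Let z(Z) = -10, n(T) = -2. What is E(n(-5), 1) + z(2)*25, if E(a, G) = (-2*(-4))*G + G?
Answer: -241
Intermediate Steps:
E(a, G) = 9*G (E(a, G) = 8*G + G = 9*G)
E(n(-5), 1) + z(2)*25 = 9*1 - 10*25 = 9 - 250 = -241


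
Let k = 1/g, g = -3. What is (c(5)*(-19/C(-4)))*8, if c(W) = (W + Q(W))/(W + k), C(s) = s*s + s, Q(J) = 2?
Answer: -19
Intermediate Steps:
k = -⅓ (k = 1/(-3) = -⅓ ≈ -0.33333)
C(s) = s + s² (C(s) = s² + s = s + s²)
c(W) = (2 + W)/(-⅓ + W) (c(W) = (W + 2)/(W - ⅓) = (2 + W)/(-⅓ + W))
(c(5)*(-19/C(-4)))*8 = ((3*(2 + 5)/(-1 + 3*5))*(-19*(-1/(4*(1 - 4)))))*8 = ((3*7/(-1 + 15))*(-19/((-4*(-3)))))*8 = ((3*7/14)*(-19/12))*8 = ((3*(1/14)*7)*(-19*1/12))*8 = ((3/2)*(-19/12))*8 = -19/8*8 = -19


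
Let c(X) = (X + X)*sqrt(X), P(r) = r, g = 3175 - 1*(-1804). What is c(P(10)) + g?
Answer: 4979 + 20*sqrt(10) ≈ 5042.2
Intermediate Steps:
g = 4979 (g = 3175 + 1804 = 4979)
c(X) = 2*X**(3/2) (c(X) = (2*X)*sqrt(X) = 2*X**(3/2))
c(P(10)) + g = 2*10**(3/2) + 4979 = 2*(10*sqrt(10)) + 4979 = 20*sqrt(10) + 4979 = 4979 + 20*sqrt(10)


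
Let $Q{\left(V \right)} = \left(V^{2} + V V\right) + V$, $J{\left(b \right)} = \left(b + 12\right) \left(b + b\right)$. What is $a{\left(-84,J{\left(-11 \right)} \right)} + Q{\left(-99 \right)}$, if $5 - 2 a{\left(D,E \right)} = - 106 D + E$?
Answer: $\frac{30129}{2} \approx 15065.0$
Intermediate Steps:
$J{\left(b \right)} = 2 b \left(12 + b\right)$ ($J{\left(b \right)} = \left(12 + b\right) 2 b = 2 b \left(12 + b\right)$)
$Q{\left(V \right)} = V + 2 V^{2}$ ($Q{\left(V \right)} = \left(V^{2} + V^{2}\right) + V = 2 V^{2} + V = V + 2 V^{2}$)
$a{\left(D,E \right)} = \frac{5}{2} + 53 D - \frac{E}{2}$ ($a{\left(D,E \right)} = \frac{5}{2} - \frac{- 106 D + E}{2} = \frac{5}{2} - \frac{E - 106 D}{2} = \frac{5}{2} + \left(53 D - \frac{E}{2}\right) = \frac{5}{2} + 53 D - \frac{E}{2}$)
$a{\left(-84,J{\left(-11 \right)} \right)} + Q{\left(-99 \right)} = \left(\frac{5}{2} + 53 \left(-84\right) - \frac{2 \left(-11\right) \left(12 - 11\right)}{2}\right) - 99 \left(1 + 2 \left(-99\right)\right) = \left(\frac{5}{2} - 4452 - \frac{2 \left(-11\right) 1}{2}\right) - 99 \left(1 - 198\right) = \left(\frac{5}{2} - 4452 - -11\right) - -19503 = \left(\frac{5}{2} - 4452 + 11\right) + 19503 = - \frac{8877}{2} + 19503 = \frac{30129}{2}$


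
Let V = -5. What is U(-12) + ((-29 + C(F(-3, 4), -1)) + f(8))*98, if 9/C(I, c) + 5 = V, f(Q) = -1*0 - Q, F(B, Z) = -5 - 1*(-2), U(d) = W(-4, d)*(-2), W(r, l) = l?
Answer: -18451/5 ≈ -3690.2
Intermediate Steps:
U(d) = -2*d (U(d) = d*(-2) = -2*d)
F(B, Z) = -3 (F(B, Z) = -5 + 2 = -3)
f(Q) = -Q (f(Q) = 0 - Q = -Q)
C(I, c) = -9/10 (C(I, c) = 9/(-5 - 5) = 9/(-10) = 9*(-1/10) = -9/10)
U(-12) + ((-29 + C(F(-3, 4), -1)) + f(8))*98 = -2*(-12) + ((-29 - 9/10) - 1*8)*98 = 24 + (-299/10 - 8)*98 = 24 - 379/10*98 = 24 - 18571/5 = -18451/5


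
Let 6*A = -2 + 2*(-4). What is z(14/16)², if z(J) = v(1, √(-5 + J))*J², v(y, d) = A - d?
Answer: -232897/294912 + 12005*I*√66/24576 ≈ -0.78972 + 3.9685*I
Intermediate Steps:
A = -5/3 (A = (-2 + 2*(-4))/6 = (-2 - 8)/6 = (⅙)*(-10) = -5/3 ≈ -1.6667)
v(y, d) = -5/3 - d
z(J) = J²*(-5/3 - √(-5 + J)) (z(J) = (-5/3 - √(-5 + J))*J² = J²*(-5/3 - √(-5 + J)))
z(14/16)² = ((14/16)²*(-5/3 - √(-5 + 14/16)))² = ((14*(1/16))²*(-5/3 - √(-5 + 14*(1/16))))² = ((7/8)²*(-5/3 - √(-5 + 7/8)))² = (49*(-5/3 - √(-33/8))/64)² = (49*(-5/3 - I*√66/4)/64)² = (-245/192 - 49*I*√66/256)²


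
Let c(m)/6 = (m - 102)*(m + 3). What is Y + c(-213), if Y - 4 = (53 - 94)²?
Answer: 398585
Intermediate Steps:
c(m) = 6*(-102 + m)*(3 + m) (c(m) = 6*((m - 102)*(m + 3)) = 6*((-102 + m)*(3 + m)) = 6*(-102 + m)*(3 + m))
Y = 1685 (Y = 4 + (53 - 94)² = 4 + (-41)² = 4 + 1681 = 1685)
Y + c(-213) = 1685 + (-1836 - 594*(-213) + 6*(-213)²) = 1685 + (-1836 + 126522 + 6*45369) = 1685 + (-1836 + 126522 + 272214) = 1685 + 396900 = 398585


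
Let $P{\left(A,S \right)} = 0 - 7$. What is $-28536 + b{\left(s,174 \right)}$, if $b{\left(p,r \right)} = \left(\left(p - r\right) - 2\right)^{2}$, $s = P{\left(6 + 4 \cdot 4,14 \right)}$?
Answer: $4953$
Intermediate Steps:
$P{\left(A,S \right)} = -7$ ($P{\left(A,S \right)} = 0 - 7 = -7$)
$s = -7$
$b{\left(p,r \right)} = \left(-2 + p - r\right)^{2}$
$-28536 + b{\left(s,174 \right)} = -28536 + \left(2 + 174 - -7\right)^{2} = -28536 + \left(2 + 174 + 7\right)^{2} = -28536 + 183^{2} = -28536 + 33489 = 4953$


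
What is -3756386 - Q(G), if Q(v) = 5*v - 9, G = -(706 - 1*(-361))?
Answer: -3751042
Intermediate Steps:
G = -1067 (G = -(706 + 361) = -1*1067 = -1067)
Q(v) = -9 + 5*v
-3756386 - Q(G) = -3756386 - (-9 + 5*(-1067)) = -3756386 - (-9 - 5335) = -3756386 - 1*(-5344) = -3756386 + 5344 = -3751042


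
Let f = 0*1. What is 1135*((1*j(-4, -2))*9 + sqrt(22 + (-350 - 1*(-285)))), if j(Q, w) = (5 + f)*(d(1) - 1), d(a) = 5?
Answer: 204300 + 1135*I*sqrt(43) ≈ 2.043e+5 + 7442.7*I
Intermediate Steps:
f = 0
j(Q, w) = 20 (j(Q, w) = (5 + 0)*(5 - 1) = 5*4 = 20)
1135*((1*j(-4, -2))*9 + sqrt(22 + (-350 - 1*(-285)))) = 1135*((1*20)*9 + sqrt(22 + (-350 - 1*(-285)))) = 1135*(20*9 + sqrt(22 + (-350 + 285))) = 1135*(180 + sqrt(22 - 65)) = 1135*(180 + sqrt(-43)) = 1135*(180 + I*sqrt(43)) = 204300 + 1135*I*sqrt(43)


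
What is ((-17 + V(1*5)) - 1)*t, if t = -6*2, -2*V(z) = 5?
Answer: 246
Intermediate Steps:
V(z) = -5/2 (V(z) = -½*5 = -5/2)
t = -12
((-17 + V(1*5)) - 1)*t = ((-17 - 5/2) - 1)*(-12) = (-39/2 - 1)*(-12) = -41/2*(-12) = 246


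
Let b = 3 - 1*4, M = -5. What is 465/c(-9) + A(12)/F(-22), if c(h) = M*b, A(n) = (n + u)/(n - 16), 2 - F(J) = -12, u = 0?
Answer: 1299/14 ≈ 92.786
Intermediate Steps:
F(J) = 14 (F(J) = 2 - 1*(-12) = 2 + 12 = 14)
b = -1 (b = 3 - 4 = -1)
A(n) = n/(-16 + n) (A(n) = (n + 0)/(n - 16) = n/(-16 + n))
c(h) = 5 (c(h) = -5*(-1) = 5)
465/c(-9) + A(12)/F(-22) = 465/5 + (12/(-16 + 12))/14 = 465*(1/5) + (12/(-4))*(1/14) = 93 + (12*(-1/4))*(1/14) = 93 - 3*1/14 = 93 - 3/14 = 1299/14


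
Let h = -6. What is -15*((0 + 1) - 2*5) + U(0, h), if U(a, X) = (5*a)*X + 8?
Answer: 143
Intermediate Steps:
U(a, X) = 8 + 5*X*a (U(a, X) = 5*X*a + 8 = 8 + 5*X*a)
-15*((0 + 1) - 2*5) + U(0, h) = -15*((0 + 1) - 2*5) + (8 + 5*(-6)*0) = -15*(1 - 10) + (8 + 0) = -15*(-9) + 8 = 135 + 8 = 143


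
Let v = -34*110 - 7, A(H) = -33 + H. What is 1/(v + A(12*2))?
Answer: -1/3756 ≈ -0.00026624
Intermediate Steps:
v = -3747 (v = -3740 - 7 = -3747)
1/(v + A(12*2)) = 1/(-3747 + (-33 + 12*2)) = 1/(-3747 + (-33 + 24)) = 1/(-3747 - 9) = 1/(-3756) = -1/3756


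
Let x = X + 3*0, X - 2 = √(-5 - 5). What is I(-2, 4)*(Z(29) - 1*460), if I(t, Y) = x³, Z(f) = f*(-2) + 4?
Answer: 26728 - 1028*I*√10 ≈ 26728.0 - 3250.8*I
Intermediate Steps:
Z(f) = 4 - 2*f (Z(f) = -2*f + 4 = 4 - 2*f)
X = 2 + I*√10 (X = 2 + √(-5 - 5) = 2 + √(-10) = 2 + I*√10 ≈ 2.0 + 3.1623*I)
x = 2 + I*√10 (x = (2 + I*√10) + 3*0 = (2 + I*√10) + 0 = 2 + I*√10 ≈ 2.0 + 3.1623*I)
I(t, Y) = (2 + I*√10)³
I(-2, 4)*(Z(29) - 1*460) = (2 + I*√10)³*((4 - 2*29) - 1*460) = (2 + I*√10)³*((4 - 58) - 460) = (2 + I*√10)³*(-54 - 460) = (2 + I*√10)³*(-514) = -514*(2 + I*√10)³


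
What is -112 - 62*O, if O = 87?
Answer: -5506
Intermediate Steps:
-112 - 62*O = -112 - 62*87 = -112 - 5394 = -5506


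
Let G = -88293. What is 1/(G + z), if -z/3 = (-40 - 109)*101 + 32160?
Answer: -1/139626 ≈ -7.1620e-6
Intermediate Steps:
z = -51333 (z = -3*((-40 - 109)*101 + 32160) = -3*(-149*101 + 32160) = -3*(-15049 + 32160) = -3*17111 = -51333)
1/(G + z) = 1/(-88293 - 51333) = 1/(-139626) = -1/139626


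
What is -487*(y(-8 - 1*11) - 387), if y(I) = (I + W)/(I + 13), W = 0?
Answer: 1121561/6 ≈ 1.8693e+5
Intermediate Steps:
y(I) = I/(13 + I) (y(I) = (I + 0)/(I + 13) = I/(13 + I))
-487*(y(-8 - 1*11) - 387) = -487*((-8 - 1*11)/(13 + (-8 - 1*11)) - 387) = -487*((-8 - 11)/(13 + (-8 - 11)) - 387) = -487*(-19/(13 - 19) - 387) = -487*(-19/(-6) - 387) = -487*(-19*(-⅙) - 387) = -487*(19/6 - 387) = -487*(-2303/6) = 1121561/6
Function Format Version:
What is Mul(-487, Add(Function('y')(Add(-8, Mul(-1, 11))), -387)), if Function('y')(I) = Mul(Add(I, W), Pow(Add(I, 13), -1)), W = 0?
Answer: Rational(1121561, 6) ≈ 1.8693e+5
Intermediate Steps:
Function('y')(I) = Mul(I, Pow(Add(13, I), -1)) (Function('y')(I) = Mul(Add(I, 0), Pow(Add(I, 13), -1)) = Mul(I, Pow(Add(13, I), -1)))
Mul(-487, Add(Function('y')(Add(-8, Mul(-1, 11))), -387)) = Mul(-487, Add(Mul(Add(-8, Mul(-1, 11)), Pow(Add(13, Add(-8, Mul(-1, 11))), -1)), -387)) = Mul(-487, Add(Mul(Add(-8, -11), Pow(Add(13, Add(-8, -11)), -1)), -387)) = Mul(-487, Add(Mul(-19, Pow(Add(13, -19), -1)), -387)) = Mul(-487, Add(Mul(-19, Pow(-6, -1)), -387)) = Mul(-487, Add(Mul(-19, Rational(-1, 6)), -387)) = Mul(-487, Add(Rational(19, 6), -387)) = Mul(-487, Rational(-2303, 6)) = Rational(1121561, 6)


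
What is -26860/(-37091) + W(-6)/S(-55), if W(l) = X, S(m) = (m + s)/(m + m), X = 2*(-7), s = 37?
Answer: -28318330/333819 ≈ -84.831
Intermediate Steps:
X = -14
S(m) = (37 + m)/(2*m) (S(m) = (m + 37)/(m + m) = (37 + m)/((2*m)) = (37 + m)*(1/(2*m)) = (37 + m)/(2*m))
W(l) = -14
-26860/(-37091) + W(-6)/S(-55) = -26860/(-37091) - 14*(-110/(37 - 55)) = -26860*(-1/37091) - 14/((½)*(-1/55)*(-18)) = 26860/37091 - 14/9/55 = 26860/37091 - 14*55/9 = 26860/37091 - 770/9 = -28318330/333819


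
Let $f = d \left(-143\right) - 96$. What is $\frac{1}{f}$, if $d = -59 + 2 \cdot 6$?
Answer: $\frac{1}{6625} \approx 0.00015094$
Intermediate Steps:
$d = -47$ ($d = -59 + 12 = -47$)
$f = 6625$ ($f = \left(-47\right) \left(-143\right) - 96 = 6721 - 96 = 6625$)
$\frac{1}{f} = \frac{1}{6625}$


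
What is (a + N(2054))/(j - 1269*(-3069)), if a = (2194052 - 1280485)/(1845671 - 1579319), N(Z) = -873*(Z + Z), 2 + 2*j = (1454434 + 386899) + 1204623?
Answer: -136459000343/206138868768 ≈ -0.66198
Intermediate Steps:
j = 1522977 (j = -1 + ((1454434 + 386899) + 1204623)/2 = -1 + (1841333 + 1204623)/2 = -1 + (½)*3045956 = -1 + 1522978 = 1522977)
N(Z) = -1746*Z
a = 913567/266352 ≈ 3.4299
(a + N(2054))/(j - 1269*(-3069)) = (913567/266352 - 1746*2054)/(1522977 - 1269*(-3069)) = (913567/266352 - 3586284)/(1522977 + 3894561) = -955213002401/266352/5417538 = -955213002401/266352*1/5417538 = -136459000343/206138868768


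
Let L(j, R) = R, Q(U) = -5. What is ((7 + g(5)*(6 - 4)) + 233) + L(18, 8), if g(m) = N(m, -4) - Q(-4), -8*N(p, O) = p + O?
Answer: 1031/4 ≈ 257.75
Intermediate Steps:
N(p, O) = -O/8 - p/8 (N(p, O) = -(p + O)/8 = -(O + p)/8 = -O/8 - p/8)
g(m) = 11/2 - m/8 (g(m) = (-⅛*(-4) - m/8) - 1*(-5) = (½ - m/8) + 5 = 11/2 - m/8)
((7 + g(5)*(6 - 4)) + 233) + L(18, 8) = ((7 + (11/2 - ⅛*5)*(6 - 4)) + 233) + 8 = ((7 + (11/2 - 5/8)*2) + 233) + 8 = ((7 + (39/8)*2) + 233) + 8 = ((7 + 39/4) + 233) + 8 = (67/4 + 233) + 8 = 999/4 + 8 = 1031/4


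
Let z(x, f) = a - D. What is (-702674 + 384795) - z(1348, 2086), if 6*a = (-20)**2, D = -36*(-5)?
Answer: -953297/3 ≈ -3.1777e+5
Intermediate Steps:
D = 180
a = 200/3 (a = (1/6)*(-20)**2 = (1/6)*400 = 200/3 ≈ 66.667)
z(x, f) = -340/3 (z(x, f) = 200/3 - 1*180 = 200/3 - 180 = -340/3)
(-702674 + 384795) - z(1348, 2086) = (-702674 + 384795) - 1*(-340/3) = -317879 + 340/3 = -953297/3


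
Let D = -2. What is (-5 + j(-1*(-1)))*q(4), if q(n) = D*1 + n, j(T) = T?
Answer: -8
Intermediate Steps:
q(n) = -2 + n (q(n) = -2*1 + n = -2 + n)
(-5 + j(-1*(-1)))*q(4) = (-5 - 1*(-1))*(-2 + 4) = (-5 + 1)*2 = -4*2 = -8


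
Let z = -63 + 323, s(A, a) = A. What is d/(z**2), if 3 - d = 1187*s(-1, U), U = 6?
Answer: 119/6760 ≈ 0.017604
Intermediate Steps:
z = 260
d = 1190 (d = 3 - 1187*(-1) = 3 - 1*(-1187) = 3 + 1187 = 1190)
d/(z**2) = 1190/(260**2) = 1190/67600 = 1190*(1/67600) = 119/6760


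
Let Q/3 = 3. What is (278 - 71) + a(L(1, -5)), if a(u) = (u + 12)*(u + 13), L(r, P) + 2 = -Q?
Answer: 209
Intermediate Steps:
Q = 9 (Q = 3*3 = 9)
L(r, P) = -11 (L(r, P) = -2 - 1*9 = -2 - 9 = -11)
a(u) = (12 + u)*(13 + u)
(278 - 71) + a(L(1, -5)) = (278 - 71) + (156 + (-11)² + 25*(-11)) = 207 + (156 + 121 - 275) = 207 + 2 = 209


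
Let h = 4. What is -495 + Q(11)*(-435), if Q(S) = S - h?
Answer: -3540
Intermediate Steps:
Q(S) = -4 + S (Q(S) = S - 1*4 = S - 4 = -4 + S)
-495 + Q(11)*(-435) = -495 + (-4 + 11)*(-435) = -495 + 7*(-435) = -495 - 3045 = -3540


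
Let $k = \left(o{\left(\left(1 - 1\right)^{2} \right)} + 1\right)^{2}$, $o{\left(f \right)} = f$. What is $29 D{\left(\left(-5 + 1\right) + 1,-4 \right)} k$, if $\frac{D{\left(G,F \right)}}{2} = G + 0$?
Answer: $-174$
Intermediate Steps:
$k = 1$ ($k = \left(\left(1 - 1\right)^{2} + 1\right)^{2} = \left(0^{2} + 1\right)^{2} = \left(0 + 1\right)^{2} = 1^{2} = 1$)
$D{\left(G,F \right)} = 2 G$ ($D{\left(G,F \right)} = 2 \left(G + 0\right) = 2 G$)
$29 D{\left(\left(-5 + 1\right) + 1,-4 \right)} k = 29 \cdot 2 \left(\left(-5 + 1\right) + 1\right) 1 = 29 \cdot 2 \left(-4 + 1\right) 1 = 29 \cdot 2 \left(-3\right) 1 = 29 \left(-6\right) 1 = \left(-174\right) 1 = -174$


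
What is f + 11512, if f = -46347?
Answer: -34835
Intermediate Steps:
f + 11512 = -46347 + 11512 = -34835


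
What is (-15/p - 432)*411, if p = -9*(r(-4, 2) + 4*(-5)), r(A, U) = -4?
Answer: -4261933/24 ≈ -1.7758e+5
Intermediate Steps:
p = 216 (p = -9*(-4 + 4*(-5)) = -9*(-4 - 20) = -9*(-24) = 216)
(-15/p - 432)*411 = (-15/216 - 432)*411 = (-15*1/216 - 432)*411 = (-5/72 - 432)*411 = -31109/72*411 = -4261933/24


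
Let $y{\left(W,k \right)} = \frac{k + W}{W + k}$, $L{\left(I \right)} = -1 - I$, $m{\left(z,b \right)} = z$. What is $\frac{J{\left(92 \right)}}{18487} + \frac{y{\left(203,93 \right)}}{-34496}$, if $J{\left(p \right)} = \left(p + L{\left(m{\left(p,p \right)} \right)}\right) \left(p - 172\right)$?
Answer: $\frac{391599}{91103936} \approx 0.0042984$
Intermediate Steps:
$J{\left(p \right)} = 172 - p$ ($J{\left(p \right)} = \left(p - \left(1 + p\right)\right) \left(p - 172\right) = - (-172 + p) = 172 - p$)
$y{\left(W,k \right)} = 1$ ($y{\left(W,k \right)} = \frac{W + k}{W + k} = 1$)
$\frac{J{\left(92 \right)}}{18487} + \frac{y{\left(203,93 \right)}}{-34496} = \frac{172 - 92}{18487} + 1 \frac{1}{-34496} = \left(172 - 92\right) \frac{1}{18487} + 1 \left(- \frac{1}{34496}\right) = 80 \cdot \frac{1}{18487} - \frac{1}{34496} = \frac{80}{18487} - \frac{1}{34496} = \frac{391599}{91103936}$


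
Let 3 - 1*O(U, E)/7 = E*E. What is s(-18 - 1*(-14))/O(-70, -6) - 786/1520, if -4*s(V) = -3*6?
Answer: -31401/58520 ≈ -0.53659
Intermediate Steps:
O(U, E) = 21 - 7*E² (O(U, E) = 21 - 7*E*E = 21 - 7*E²)
s(V) = 9/2 (s(V) = -(-3)*6/4 = -¼*(-18) = 9/2)
s(-18 - 1*(-14))/O(-70, -6) - 786/1520 = 9/(2*(21 - 7*(-6)²)) - 786/1520 = 9/(2*(21 - 7*36)) - 786*1/1520 = 9/(2*(21 - 252)) - 393/760 = (9/2)/(-231) - 393/760 = (9/2)*(-1/231) - 393/760 = -3/154 - 393/760 = -31401/58520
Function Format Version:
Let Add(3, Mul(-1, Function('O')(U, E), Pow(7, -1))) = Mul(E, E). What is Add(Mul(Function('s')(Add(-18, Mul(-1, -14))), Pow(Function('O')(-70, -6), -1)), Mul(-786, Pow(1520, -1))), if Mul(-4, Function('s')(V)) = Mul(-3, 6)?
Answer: Rational(-31401, 58520) ≈ -0.53659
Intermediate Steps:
Function('O')(U, E) = Add(21, Mul(-7, Pow(E, 2))) (Function('O')(U, E) = Add(21, Mul(-7, Mul(E, E))) = Add(21, Mul(-7, Pow(E, 2))))
Function('s')(V) = Rational(9, 2) (Function('s')(V) = Mul(Rational(-1, 4), Mul(-3, 6)) = Mul(Rational(-1, 4), -18) = Rational(9, 2))
Add(Mul(Function('s')(Add(-18, Mul(-1, -14))), Pow(Function('O')(-70, -6), -1)), Mul(-786, Pow(1520, -1))) = Add(Mul(Rational(9, 2), Pow(Add(21, Mul(-7, Pow(-6, 2))), -1)), Mul(-786, Pow(1520, -1))) = Add(Mul(Rational(9, 2), Pow(Add(21, Mul(-7, 36)), -1)), Mul(-786, Rational(1, 1520))) = Add(Mul(Rational(9, 2), Pow(Add(21, -252), -1)), Rational(-393, 760)) = Add(Mul(Rational(9, 2), Pow(-231, -1)), Rational(-393, 760)) = Add(Mul(Rational(9, 2), Rational(-1, 231)), Rational(-393, 760)) = Add(Rational(-3, 154), Rational(-393, 760)) = Rational(-31401, 58520)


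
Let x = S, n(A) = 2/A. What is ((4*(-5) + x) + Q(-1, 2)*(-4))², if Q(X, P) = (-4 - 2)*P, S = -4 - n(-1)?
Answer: 676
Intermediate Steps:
S = -2 (S = -4 - 2/(-1) = -4 - 2*(-1) = -4 - 1*(-2) = -4 + 2 = -2)
x = -2
Q(X, P) = -6*P
((4*(-5) + x) + Q(-1, 2)*(-4))² = ((4*(-5) - 2) - 6*2*(-4))² = ((-20 - 2) - 12*(-4))² = (-22 + 48)² = 26² = 676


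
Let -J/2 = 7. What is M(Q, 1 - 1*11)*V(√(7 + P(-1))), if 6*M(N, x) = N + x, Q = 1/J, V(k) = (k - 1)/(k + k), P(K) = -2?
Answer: -47/56 + 47*√5/280 ≈ -0.46395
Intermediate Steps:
J = -14 (J = -2*7 = -14)
V(k) = (-1 + k)/(2*k) (V(k) = (-1 + k)/((2*k)) = (-1 + k)*(1/(2*k)) = (-1 + k)/(2*k))
Q = -1/14 (Q = 1/(-14) = -1/14 ≈ -0.071429)
M(N, x) = N/6 + x/6 (M(N, x) = (N + x)/6 = N/6 + x/6)
M(Q, 1 - 1*11)*V(√(7 + P(-1))) = ((⅙)*(-1/14) + (1 - 1*11)/6)*((-1 + √(7 - 2))/(2*(√(7 - 2)))) = (-1/84 + (1 - 11)/6)*((-1 + √5)/(2*(√5))) = (-1/84 + (⅙)*(-10))*((√5/5)*(-1 + √5)/2) = (-1/84 - 5/3)*(√5*(-1 + √5)/10) = -47*√5*(-1 + √5)/280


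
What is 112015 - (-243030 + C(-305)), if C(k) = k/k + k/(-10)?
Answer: 710027/2 ≈ 3.5501e+5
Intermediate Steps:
C(k) = 1 - k/10 (C(k) = 1 + k*(-⅒) = 1 - k/10)
112015 - (-243030 + C(-305)) = 112015 - (-243030 + (1 - ⅒*(-305))) = 112015 - (-243030 + (1 + 61/2)) = 112015 - (-243030 + 63/2) = 112015 - 1*(-485997/2) = 112015 + 485997/2 = 710027/2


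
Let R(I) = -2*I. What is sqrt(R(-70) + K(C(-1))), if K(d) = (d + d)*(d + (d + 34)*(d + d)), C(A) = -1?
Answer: sqrt(274) ≈ 16.553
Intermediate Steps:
K(d) = 2*d*(d + 2*d*(34 + d)) (K(d) = (2*d)*(d + (34 + d)*(2*d)) = (2*d)*(d + 2*d*(34 + d)) = 2*d*(d + 2*d*(34 + d)))
sqrt(R(-70) + K(C(-1))) = sqrt(-2*(-70) + (-1)**2*(138 + 4*(-1))) = sqrt(140 + 1*(138 - 4)) = sqrt(140 + 1*134) = sqrt(140 + 134) = sqrt(274)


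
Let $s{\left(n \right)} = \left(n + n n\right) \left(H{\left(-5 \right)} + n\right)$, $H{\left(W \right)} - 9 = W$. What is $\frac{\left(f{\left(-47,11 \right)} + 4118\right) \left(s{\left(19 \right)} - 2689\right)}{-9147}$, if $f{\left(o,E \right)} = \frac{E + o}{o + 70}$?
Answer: $- \frac{190965526}{70127} \approx -2723.1$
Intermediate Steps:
$H{\left(W \right)} = 9 + W$
$f{\left(o,E \right)} = \frac{E + o}{70 + o}$
$s{\left(n \right)} = \left(4 + n\right) \left(n + n^{2}\right)$ ($s{\left(n \right)} = \left(n + n n\right) \left(\left(9 - 5\right) + n\right) = \left(n + n^{2}\right) \left(4 + n\right) = \left(4 + n\right) \left(n + n^{2}\right)$)
$\frac{\left(f{\left(-47,11 \right)} + 4118\right) \left(s{\left(19 \right)} - 2689\right)}{-9147} = \frac{\left(\frac{11 - 47}{70 - 47} + 4118\right) \left(19 \left(4 + 19^{2} + 5 \cdot 19\right) - 2689\right)}{-9147} = \left(\frac{1}{23} \left(-36\right) + 4118\right) \left(19 \left(4 + 361 + 95\right) - 2689\right) \left(- \frac{1}{9147}\right) = \left(\frac{1}{23} \left(-36\right) + 4118\right) \left(19 \cdot 460 - 2689\right) \left(- \frac{1}{9147}\right) = \left(- \frac{36}{23} + 4118\right) \left(8740 - 2689\right) \left(- \frac{1}{9147}\right) = \frac{94678}{23} \cdot 6051 \left(- \frac{1}{9147}\right) = \frac{572896578}{23} \left(- \frac{1}{9147}\right) = - \frac{190965526}{70127}$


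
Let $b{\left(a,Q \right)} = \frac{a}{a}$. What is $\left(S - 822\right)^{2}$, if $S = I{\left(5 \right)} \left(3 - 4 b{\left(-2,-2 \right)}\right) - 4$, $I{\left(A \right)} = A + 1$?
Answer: $692224$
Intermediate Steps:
$b{\left(a,Q \right)} = 1$
$I{\left(A \right)} = 1 + A$
$S = -10$ ($S = \left(1 + 5\right) \left(3 - 4\right) - 4 = 6 \left(3 - 4\right) - 4 = 6 \left(-1\right) - 4 = -6 - 4 = -10$)
$\left(S - 822\right)^{2} = \left(-10 - 822\right)^{2} = \left(-832\right)^{2} = 692224$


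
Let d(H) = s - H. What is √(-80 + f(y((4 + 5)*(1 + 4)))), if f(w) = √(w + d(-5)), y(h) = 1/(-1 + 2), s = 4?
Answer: √(-80 + √10) ≈ 8.7657*I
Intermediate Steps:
d(H) = 4 - H
y(h) = 1 (y(h) = 1/1 = 1)
f(w) = √(9 + w) (f(w) = √(w + (4 - 1*(-5))) = √(w + (4 + 5)) = √(w + 9) = √(9 + w))
√(-80 + f(y((4 + 5)*(1 + 4)))) = √(-80 + √(9 + 1)) = √(-80 + √10)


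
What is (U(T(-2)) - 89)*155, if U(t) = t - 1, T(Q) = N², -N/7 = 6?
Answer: 259470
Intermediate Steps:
N = -42 (N = -7*6 = -42)
T(Q) = 1764 (T(Q) = (-42)² = 1764)
U(t) = -1 + t
(U(T(-2)) - 89)*155 = ((-1 + 1764) - 89)*155 = (1763 - 89)*155 = 1674*155 = 259470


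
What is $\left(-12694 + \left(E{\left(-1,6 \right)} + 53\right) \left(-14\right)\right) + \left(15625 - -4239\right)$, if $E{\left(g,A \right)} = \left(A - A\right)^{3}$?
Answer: $6428$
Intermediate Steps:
$E{\left(g,A \right)} = 0$ ($E{\left(g,A \right)} = 0^{3} = 0$)
$\left(-12694 + \left(E{\left(-1,6 \right)} + 53\right) \left(-14\right)\right) + \left(15625 - -4239\right) = \left(-12694 + \left(0 + 53\right) \left(-14\right)\right) + \left(15625 - -4239\right) = \left(-12694 + 53 \left(-14\right)\right) + \left(15625 + 4239\right) = \left(-12694 - 742\right) + 19864 = -13436 + 19864 = 6428$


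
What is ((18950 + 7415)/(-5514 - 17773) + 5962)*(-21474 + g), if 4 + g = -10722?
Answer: -4469705473800/23287 ≈ -1.9194e+8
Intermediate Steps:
g = -10726 (g = -4 - 10722 = -10726)
((18950 + 7415)/(-5514 - 17773) + 5962)*(-21474 + g) = ((18950 + 7415)/(-5514 - 17773) + 5962)*(-21474 - 10726) = (26365/(-23287) + 5962)*(-32200) = (26365*(-1/23287) + 5962)*(-32200) = (-26365/23287 + 5962)*(-32200) = (138810729/23287)*(-32200) = -4469705473800/23287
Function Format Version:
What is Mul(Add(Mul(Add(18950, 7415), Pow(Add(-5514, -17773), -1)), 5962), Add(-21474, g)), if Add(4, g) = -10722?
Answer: Rational(-4469705473800, 23287) ≈ -1.9194e+8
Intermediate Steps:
g = -10726 (g = Add(-4, -10722) = -10726)
Mul(Add(Mul(Add(18950, 7415), Pow(Add(-5514, -17773), -1)), 5962), Add(-21474, g)) = Mul(Add(Mul(Add(18950, 7415), Pow(Add(-5514, -17773), -1)), 5962), Add(-21474, -10726)) = Mul(Add(Mul(26365, Pow(-23287, -1)), 5962), -32200) = Mul(Add(Mul(26365, Rational(-1, 23287)), 5962), -32200) = Mul(Add(Rational(-26365, 23287), 5962), -32200) = Mul(Rational(138810729, 23287), -32200) = Rational(-4469705473800, 23287)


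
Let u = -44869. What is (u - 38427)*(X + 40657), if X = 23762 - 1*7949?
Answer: -4703725120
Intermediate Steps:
X = 15813 (X = 23762 - 7949 = 15813)
(u - 38427)*(X + 40657) = (-44869 - 38427)*(15813 + 40657) = -83296*56470 = -4703725120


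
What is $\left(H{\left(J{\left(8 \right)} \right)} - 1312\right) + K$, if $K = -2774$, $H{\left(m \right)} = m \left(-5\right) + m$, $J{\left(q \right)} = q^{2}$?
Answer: $-4342$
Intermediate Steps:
$H{\left(m \right)} = - 4 m$ ($H{\left(m \right)} = - 5 m + m = - 4 m$)
$\left(H{\left(J{\left(8 \right)} \right)} - 1312\right) + K = \left(- 4 \cdot 8^{2} - 1312\right) - 2774 = \left(\left(-4\right) 64 - 1312\right) - 2774 = \left(-256 - 1312\right) - 2774 = -1568 - 2774 = -4342$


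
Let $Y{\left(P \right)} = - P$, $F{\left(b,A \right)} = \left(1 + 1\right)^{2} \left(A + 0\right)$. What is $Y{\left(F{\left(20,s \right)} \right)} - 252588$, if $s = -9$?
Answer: $-252552$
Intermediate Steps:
$F{\left(b,A \right)} = 4 A$ ($F{\left(b,A \right)} = 2^{2} A = 4 A$)
$Y{\left(F{\left(20,s \right)} \right)} - 252588 = - 4 \left(-9\right) - 252588 = \left(-1\right) \left(-36\right) - 252588 = 36 - 252588 = -252552$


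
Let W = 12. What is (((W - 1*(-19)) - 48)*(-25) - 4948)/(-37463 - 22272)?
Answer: 4523/59735 ≈ 0.075718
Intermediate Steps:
(((W - 1*(-19)) - 48)*(-25) - 4948)/(-37463 - 22272) = (((12 - 1*(-19)) - 48)*(-25) - 4948)/(-37463 - 22272) = (((12 + 19) - 48)*(-25) - 4948)/(-59735) = ((31 - 48)*(-25) - 4948)*(-1/59735) = (-17*(-25) - 4948)*(-1/59735) = (425 - 4948)*(-1/59735) = -4523*(-1/59735) = 4523/59735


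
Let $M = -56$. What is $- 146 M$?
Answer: $8176$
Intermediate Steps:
$- 146 M = \left(-146\right) \left(-56\right) = 8176$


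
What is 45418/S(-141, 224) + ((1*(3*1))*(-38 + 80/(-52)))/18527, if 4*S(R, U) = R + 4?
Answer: -43756094126/32996587 ≈ -1326.1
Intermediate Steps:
S(R, U) = 1 + R/4 (S(R, U) = (R + 4)/4 = (4 + R)/4 = 1 + R/4)
45418/S(-141, 224) + ((1*(3*1))*(-38 + 80/(-52)))/18527 = 45418/(1 + (¼)*(-141)) + ((1*(3*1))*(-38 + 80/(-52)))/18527 = 45418/(1 - 141/4) + ((1*3)*(-38 + 80*(-1/52)))*(1/18527) = 45418/(-137/4) + (3*(-38 - 20/13))*(1/18527) = 45418*(-4/137) + (3*(-514/13))*(1/18527) = -181672/137 - 1542/13*1/18527 = -181672/137 - 1542/240851 = -43756094126/32996587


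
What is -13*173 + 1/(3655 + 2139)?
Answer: -13030705/5794 ≈ -2249.0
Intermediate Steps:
-13*173 + 1/(3655 + 2139) = -2249 + 1/5794 = -13030705/5794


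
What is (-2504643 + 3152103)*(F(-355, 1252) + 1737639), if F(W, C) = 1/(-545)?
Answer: 1125051745752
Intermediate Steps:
F(W, C) = -1/545
(-2504643 + 3152103)*(F(-355, 1252) + 1737639) = (-2504643 + 3152103)*(-1/545 + 1737639) = 647460*(947013254/545) = 1125051745752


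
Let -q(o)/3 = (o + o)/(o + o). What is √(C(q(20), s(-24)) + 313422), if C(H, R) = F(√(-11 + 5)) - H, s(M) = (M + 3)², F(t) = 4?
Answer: √313429 ≈ 559.85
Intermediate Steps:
q(o) = -3 (q(o) = -3*(o + o)/(o + o) = -3*2*o/(2*o) = -3*2*o*1/(2*o) = -3*1 = -3)
s(M) = (3 + M)²
C(H, R) = 4 - H
√(C(q(20), s(-24)) + 313422) = √((4 - 1*(-3)) + 313422) = √((4 + 3) + 313422) = √(7 + 313422) = √313429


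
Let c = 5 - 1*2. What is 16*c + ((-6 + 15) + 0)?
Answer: 57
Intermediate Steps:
c = 3 (c = 5 - 2 = 3)
16*c + ((-6 + 15) + 0) = 16*3 + ((-6 + 15) + 0) = 48 + (9 + 0) = 48 + 9 = 57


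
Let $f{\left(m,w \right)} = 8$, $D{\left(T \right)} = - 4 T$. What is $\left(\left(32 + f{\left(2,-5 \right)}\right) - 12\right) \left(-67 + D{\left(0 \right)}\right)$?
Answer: $-1876$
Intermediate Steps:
$\left(\left(32 + f{\left(2,-5 \right)}\right) - 12\right) \left(-67 + D{\left(0 \right)}\right) = \left(\left(32 + 8\right) - 12\right) \left(-67 - 0\right) = \left(40 - 12\right) \left(-67 + 0\right) = 28 \left(-67\right) = -1876$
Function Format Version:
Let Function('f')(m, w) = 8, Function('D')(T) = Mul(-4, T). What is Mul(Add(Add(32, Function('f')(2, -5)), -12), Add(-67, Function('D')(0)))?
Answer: -1876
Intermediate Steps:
Mul(Add(Add(32, Function('f')(2, -5)), -12), Add(-67, Function('D')(0))) = Mul(Add(Add(32, 8), -12), Add(-67, Mul(-4, 0))) = Mul(Add(40, -12), Add(-67, 0)) = Mul(28, -67) = -1876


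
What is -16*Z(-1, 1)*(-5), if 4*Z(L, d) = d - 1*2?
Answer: -20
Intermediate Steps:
Z(L, d) = -1/2 + d/4 (Z(L, d) = (d - 1*2)/4 = (d - 2)/4 = (-2 + d)/4 = -1/2 + d/4)
-16*Z(-1, 1)*(-5) = -16*(-1/2 + (1/4)*1)*(-5) = -16*(-1/2 + 1/4)*(-5) = -16*(-1/4)*(-5) = 4*(-5) = -20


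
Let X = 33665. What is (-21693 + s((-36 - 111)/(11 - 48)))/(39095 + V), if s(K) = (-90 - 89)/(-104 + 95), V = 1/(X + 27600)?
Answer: -5975114185/10778198292 ≈ -0.55437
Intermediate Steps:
V = 1/61265 (V = 1/(33665 + 27600) = 1/61265 ≈ 1.6323e-5)
s(K) = 179/9 (s(K) = -179/(-9) = -179*(-⅑) = 179/9)
(-21693 + s((-36 - 111)/(11 - 48)))/(39095 + V) = (-21693 + 179/9)/(39095 + 1/61265) = -195058/(9*2395155176/61265) = -195058/9*61265/2395155176 = -5975114185/10778198292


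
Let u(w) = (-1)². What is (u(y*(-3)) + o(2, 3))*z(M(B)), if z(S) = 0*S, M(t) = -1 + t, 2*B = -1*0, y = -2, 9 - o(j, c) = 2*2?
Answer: 0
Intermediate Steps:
o(j, c) = 5 (o(j, c) = 9 - 2*2 = 9 - 1*4 = 9 - 4 = 5)
B = 0 (B = (-1*0)/2 = (½)*0 = 0)
u(w) = 1
z(S) = 0
(u(y*(-3)) + o(2, 3))*z(M(B)) = (1 + 5)*0 = 6*0 = 0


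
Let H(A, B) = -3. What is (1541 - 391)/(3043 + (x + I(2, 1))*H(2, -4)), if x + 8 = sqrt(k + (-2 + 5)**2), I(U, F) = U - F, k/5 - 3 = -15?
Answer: 704720/1877711 + 690*I*sqrt(51)/1877711 ≈ 0.37531 + 0.0026243*I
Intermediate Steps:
k = -60 (k = 15 + 5*(-15) = 15 - 75 = -60)
x = -8 + I*sqrt(51) (x = -8 + sqrt(-60 + (-2 + 5)**2) = -8 + sqrt(-60 + 3**2) = -8 + sqrt(-60 + 9) = -8 + sqrt(-51) = -8 + I*sqrt(51) ≈ -8.0 + 7.1414*I)
(1541 - 391)/(3043 + (x + I(2, 1))*H(2, -4)) = (1541 - 391)/(3043 + ((-8 + I*sqrt(51)) + (2 - 1*1))*(-3)) = 1150/(3043 + ((-8 + I*sqrt(51)) + (2 - 1))*(-3)) = 1150/(3043 + ((-8 + I*sqrt(51)) + 1)*(-3)) = 1150/(3043 + (-7 + I*sqrt(51))*(-3)) = 1150/(3043 + (21 - 3*I*sqrt(51))) = 1150/(3064 - 3*I*sqrt(51))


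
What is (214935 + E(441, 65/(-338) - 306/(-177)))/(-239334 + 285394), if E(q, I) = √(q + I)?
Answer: 6141/1316 + √1041357434/70656040 ≈ 4.6669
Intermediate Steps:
E(q, I) = √(I + q)
(214935 + E(441, 65/(-338) - 306/(-177)))/(-239334 + 285394) = (214935 + √((65/(-338) - 306/(-177)) + 441))/(-239334 + 285394) = (214935 + √((65*(-1/338) - 306*(-1/177)) + 441))/46060 = (214935 + √((-5/26 + 102/59) + 441))*(1/46060) = (214935 + √(2357/1534 + 441))*(1/46060) = (214935 + √(678851/1534))*(1/46060) = (214935 + √1041357434/1534)*(1/46060) = 6141/1316 + √1041357434/70656040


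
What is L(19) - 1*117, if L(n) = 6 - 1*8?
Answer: -119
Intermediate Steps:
L(n) = -2 (L(n) = 6 - 8 = -2)
L(19) - 1*117 = -2 - 1*117 = -2 - 117 = -119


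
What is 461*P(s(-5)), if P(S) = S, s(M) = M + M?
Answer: -4610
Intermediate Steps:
s(M) = 2*M
461*P(s(-5)) = 461*(2*(-5)) = 461*(-10) = -4610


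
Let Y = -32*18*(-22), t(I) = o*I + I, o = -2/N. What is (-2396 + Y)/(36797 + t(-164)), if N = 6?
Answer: 30828/110063 ≈ 0.28009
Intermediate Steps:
o = -⅓ (o = -2/6 = -2*⅙ = -⅓ ≈ -0.33333)
t(I) = 2*I/3 (t(I) = -I/3 + I = 2*I/3)
Y = 12672 (Y = -576*(-22) = 12672)
(-2396 + Y)/(36797 + t(-164)) = (-2396 + 12672)/(36797 + (⅔)*(-164)) = 10276/(36797 - 328/3) = 10276/(110063/3) = 10276*(3/110063) = 30828/110063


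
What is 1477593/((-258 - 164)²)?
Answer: 1477593/178084 ≈ 8.2972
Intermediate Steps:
1477593/((-258 - 164)²) = 1477593/((-422)²) = 1477593/178084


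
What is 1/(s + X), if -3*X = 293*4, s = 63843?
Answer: 3/190357 ≈ 1.5760e-5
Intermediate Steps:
X = -1172/3 (X = -293*4/3 = -1/3*1172 = -1172/3 ≈ -390.67)
1/(s + X) = 1/(63843 - 1172/3) = 1/(190357/3) = 3/190357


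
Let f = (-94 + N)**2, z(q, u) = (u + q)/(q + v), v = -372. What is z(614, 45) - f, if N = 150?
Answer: -758253/242 ≈ -3133.3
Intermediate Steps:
z(q, u) = (q + u)/(-372 + q) (z(q, u) = (u + q)/(q - 372) = (q + u)/(-372 + q))
f = 3136 (f = (-94 + 150)**2 = 56**2 = 3136)
z(614, 45) - f = (614 + 45)/(-372 + 614) - 1*3136 = 659/242 - 3136 = -758253/242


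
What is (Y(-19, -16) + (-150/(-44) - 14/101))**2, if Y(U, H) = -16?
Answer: 800041225/4937284 ≈ 162.04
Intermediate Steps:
(Y(-19, -16) + (-150/(-44) - 14/101))**2 = (-16 + (-150/(-44) - 14/101))**2 = (-16 + (-150*(-1/44) - 14*1/101))**2 = (-16 + (75/22 - 14/101))**2 = (-16 + 7267/2222)**2 = (-28285/2222)**2 = 800041225/4937284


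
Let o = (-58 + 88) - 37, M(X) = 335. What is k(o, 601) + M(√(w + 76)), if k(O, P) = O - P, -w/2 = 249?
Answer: -273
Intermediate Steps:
w = -498 (w = -2*249 = -498)
o = -7 (o = 30 - 37 = -7)
k(o, 601) + M(√(w + 76)) = (-7 - 1*601) + 335 = (-7 - 601) + 335 = -608 + 335 = -273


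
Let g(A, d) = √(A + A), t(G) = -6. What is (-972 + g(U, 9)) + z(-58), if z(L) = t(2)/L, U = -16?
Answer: -28185/29 + 4*I*√2 ≈ -971.9 + 5.6569*I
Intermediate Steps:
g(A, d) = √2*√A (g(A, d) = √(2*A) = √2*√A)
z(L) = -6/L
(-972 + g(U, 9)) + z(-58) = (-972 + √2*√(-16)) - 6/(-58) = (-972 + √2*(4*I)) - 6*(-1/58) = (-972 + 4*I*√2) + 3/29 = -28185/29 + 4*I*√2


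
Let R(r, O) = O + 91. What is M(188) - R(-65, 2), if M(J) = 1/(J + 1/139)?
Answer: -2430230/26133 ≈ -92.995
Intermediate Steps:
R(r, O) = 91 + O
M(J) = 1/(1/139 + J) (M(J) = 1/(J + 1/139) = 1/(1/139 + J))
M(188) - R(-65, 2) = 139/(1 + 139*188) - (91 + 2) = 139/(1 + 26132) - 1*93 = 139/26133 - 93 = -2430230/26133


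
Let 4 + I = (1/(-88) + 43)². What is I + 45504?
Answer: 366663089/7744 ≈ 47348.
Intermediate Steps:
I = 14280113/7744 (I = -4 + (1/(-88) + 43)² = -4 + (-1/88 + 43)² = -4 + (3783/88)² = -4 + 14311089/7744 = 14280113/7744 ≈ 1844.0)
I + 45504 = 14280113/7744 + 45504 = 366663089/7744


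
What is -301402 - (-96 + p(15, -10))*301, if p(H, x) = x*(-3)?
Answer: -281536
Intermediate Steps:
p(H, x) = -3*x
-301402 - (-96 + p(15, -10))*301 = -301402 - (-96 - 3*(-10))*301 = -301402 - (-96 + 30)*301 = -301402 - (-66)*301 = -301402 - 1*(-19866) = -301402 + 19866 = -281536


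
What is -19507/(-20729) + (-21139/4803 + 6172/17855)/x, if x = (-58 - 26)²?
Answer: 11796581225651039/12543229393828560 ≈ 0.94047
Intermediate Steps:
x = 7056 (x = (-84)² = 7056)
-19507/(-20729) + (-21139/4803 + 6172/17855)/x = -19507/(-20729) + (-21139/4803 + 6172/17855)/7056 = -19507*(-1/20729) + (-21139*1/4803 + 6172*(1/17855))*(1/7056) = 19507/20729 + (-21139/4803 + 6172/17855)*(1/7056) = 19507/20729 - 347792729/85757565*1/7056 = 19507/20729 - 347792729/605105378640 = 11796581225651039/12543229393828560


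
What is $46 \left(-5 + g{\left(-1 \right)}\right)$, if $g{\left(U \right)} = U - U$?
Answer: $-230$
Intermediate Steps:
$g{\left(U \right)} = 0$
$46 \left(-5 + g{\left(-1 \right)}\right) = 46 \left(-5 + 0\right) = 46 \left(-5\right) = -230$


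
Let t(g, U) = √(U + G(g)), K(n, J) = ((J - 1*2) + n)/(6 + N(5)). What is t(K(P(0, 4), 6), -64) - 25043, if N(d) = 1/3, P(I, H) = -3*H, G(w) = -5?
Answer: -25043 + I*√69 ≈ -25043.0 + 8.3066*I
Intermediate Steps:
N(d) = ⅓
K(n, J) = -6/19 + 3*J/19 + 3*n/19 (K(n, J) = ((J - 1*2) + n)/(6 + ⅓) = ((J - 2) + n)/(19/3) = ((-2 + J) + n)*(3/19) = (-2 + J + n)*(3/19) = -6/19 + 3*J/19 + 3*n/19)
t(g, U) = √(-5 + U) (t(g, U) = √(U - 5) = √(-5 + U))
t(K(P(0, 4), 6), -64) - 25043 = √(-5 - 64) - 25043 = √(-69) - 25043 = I*√69 - 25043 = -25043 + I*√69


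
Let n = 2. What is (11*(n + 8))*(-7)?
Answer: -770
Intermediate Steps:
(11*(n + 8))*(-7) = (11*(2 + 8))*(-7) = (11*10)*(-7) = 110*(-7) = -770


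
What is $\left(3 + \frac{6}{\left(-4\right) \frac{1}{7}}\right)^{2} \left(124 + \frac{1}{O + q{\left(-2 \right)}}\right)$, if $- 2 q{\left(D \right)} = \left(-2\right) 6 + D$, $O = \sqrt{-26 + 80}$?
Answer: $\frac{27585}{4} + \frac{135 \sqrt{6}}{4} \approx 6978.9$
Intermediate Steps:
$O = 3 \sqrt{6}$ ($O = \sqrt{54} = 3 \sqrt{6} \approx 7.3485$)
$q{\left(D \right)} = 6 - \frac{D}{2}$ ($q{\left(D \right)} = - \frac{\left(-2\right) 6 + D}{2} = - \frac{-12 + D}{2} = 6 - \frac{D}{2}$)
$\left(3 + \frac{6}{\left(-4\right) \frac{1}{7}}\right)^{2} \left(124 + \frac{1}{O + q{\left(-2 \right)}}\right) = \left(3 + \frac{6}{\left(-4\right) \frac{1}{7}}\right)^{2} \left(124 + \frac{1}{3 \sqrt{6} + \left(6 - -1\right)}\right) = \left(3 + \frac{6}{\left(-4\right) \frac{1}{7}}\right)^{2} \left(124 + \frac{1}{3 \sqrt{6} + \left(6 + 1\right)}\right) = \left(3 + \frac{6}{- \frac{4}{7}}\right)^{2} \left(124 + \frac{1}{3 \sqrt{6} + 7}\right) = \left(3 + 6 \left(- \frac{7}{4}\right)\right)^{2} \left(124 + \frac{1}{7 + 3 \sqrt{6}}\right) = \left(3 - \frac{21}{2}\right)^{2} \left(124 + \frac{1}{7 + 3 \sqrt{6}}\right) = \left(- \frac{15}{2}\right)^{2} \left(124 + \frac{1}{7 + 3 \sqrt{6}}\right) = \frac{225 \left(124 + \frac{1}{7 + 3 \sqrt{6}}\right)}{4} = 6975 + \frac{225}{4 \left(7 + 3 \sqrt{6}\right)}$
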